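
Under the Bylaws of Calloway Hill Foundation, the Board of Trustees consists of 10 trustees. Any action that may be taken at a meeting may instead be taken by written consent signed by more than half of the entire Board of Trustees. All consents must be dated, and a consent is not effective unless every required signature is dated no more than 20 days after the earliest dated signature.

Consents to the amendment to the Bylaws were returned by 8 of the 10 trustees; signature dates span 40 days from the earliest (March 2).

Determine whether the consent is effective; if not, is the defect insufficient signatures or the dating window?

Not effective — dating-window requirement not satisfied.

Signatures required: more than half of 10 — a majority of 10 is 6, so 6 needed; 8 signed. Sufficient.
Dating window: the latest signature is 40 days after the earliest; the limit is 20 days. Outside the window.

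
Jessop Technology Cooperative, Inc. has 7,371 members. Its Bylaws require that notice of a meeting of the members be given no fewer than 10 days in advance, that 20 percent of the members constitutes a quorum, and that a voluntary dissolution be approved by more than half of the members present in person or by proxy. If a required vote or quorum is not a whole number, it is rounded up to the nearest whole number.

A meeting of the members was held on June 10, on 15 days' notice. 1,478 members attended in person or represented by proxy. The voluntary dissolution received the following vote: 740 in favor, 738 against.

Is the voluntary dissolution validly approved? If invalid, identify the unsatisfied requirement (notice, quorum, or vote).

Valid — all requirements satisfied.

Notice: 15 days given; 10 required. Satisfied.
Quorum: 20% of 7,371 = 1,474.20, rounded up to 1,475; 1,478 present. Satisfied.
Vote: requires a majority of those present (1,478); a majority of 1478 is 740, so 740 needed; 740 in favor. Satisfied.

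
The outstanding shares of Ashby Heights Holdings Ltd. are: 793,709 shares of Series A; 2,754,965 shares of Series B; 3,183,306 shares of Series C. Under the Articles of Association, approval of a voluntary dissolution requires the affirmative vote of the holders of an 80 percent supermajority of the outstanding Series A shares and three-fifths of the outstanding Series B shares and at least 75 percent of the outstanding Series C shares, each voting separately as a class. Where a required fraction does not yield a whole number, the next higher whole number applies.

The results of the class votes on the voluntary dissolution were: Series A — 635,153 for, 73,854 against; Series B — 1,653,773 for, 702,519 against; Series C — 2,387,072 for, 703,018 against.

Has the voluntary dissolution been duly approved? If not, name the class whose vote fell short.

Series A: 4/5 of 793709 = 634967.20, rounded up to 634968; 634,968 required, 635,153 in favor — approved.
Series B: 3/5 of 2754965 = 1652979; 1,652,979 required, 1,653,773 in favor — approved.
Series C: 3/4 of 3183306 = 2387479.50, rounded up to 2387480; 2,387,480 required, 2,387,072 in favor — not approved.

Not approved — the Series C shares did not give the required vote.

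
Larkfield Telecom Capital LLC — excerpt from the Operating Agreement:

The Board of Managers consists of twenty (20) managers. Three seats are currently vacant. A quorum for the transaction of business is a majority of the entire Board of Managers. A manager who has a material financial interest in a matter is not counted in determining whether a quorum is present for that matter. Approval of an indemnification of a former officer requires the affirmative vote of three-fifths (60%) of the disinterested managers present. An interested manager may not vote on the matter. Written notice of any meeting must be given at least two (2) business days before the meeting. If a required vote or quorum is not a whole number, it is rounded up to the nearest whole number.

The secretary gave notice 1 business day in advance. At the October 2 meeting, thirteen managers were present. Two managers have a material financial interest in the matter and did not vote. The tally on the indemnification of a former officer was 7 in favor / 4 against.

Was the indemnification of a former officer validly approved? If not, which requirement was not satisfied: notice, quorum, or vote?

Invalid — notice requirement not satisfied.

Notice: 1 business day given; 2 required (1 < 2). Not satisfied.
Quorum: 13 present, but the 2 interested managers do not count, leaving 11. Quorum is 11. Satisfied.
Vote: the indemnification of a former officer requires three-fifths of the disinterested managers present (13 − 2 = 11). 3/5 of 11 = 6.60, rounded up to 7, so 7 affirmative votes are needed; 7 voted in favor. Satisfied.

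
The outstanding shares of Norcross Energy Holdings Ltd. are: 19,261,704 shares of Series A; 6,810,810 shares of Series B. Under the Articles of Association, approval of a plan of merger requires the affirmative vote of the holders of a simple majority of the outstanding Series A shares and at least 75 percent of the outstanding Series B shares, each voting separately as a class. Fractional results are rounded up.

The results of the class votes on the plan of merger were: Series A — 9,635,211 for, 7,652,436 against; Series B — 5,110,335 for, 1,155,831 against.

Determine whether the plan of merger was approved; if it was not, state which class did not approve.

Approved — every class gave the required vote.

Series A: a majority of 19261704 is 9630853; 9,630,853 required, 9,635,211 in favor — approved.
Series B: 3/4 of 6810810 = 5108107.50, rounded up to 5108108; 5,108,108 required, 5,110,335 in favor — approved.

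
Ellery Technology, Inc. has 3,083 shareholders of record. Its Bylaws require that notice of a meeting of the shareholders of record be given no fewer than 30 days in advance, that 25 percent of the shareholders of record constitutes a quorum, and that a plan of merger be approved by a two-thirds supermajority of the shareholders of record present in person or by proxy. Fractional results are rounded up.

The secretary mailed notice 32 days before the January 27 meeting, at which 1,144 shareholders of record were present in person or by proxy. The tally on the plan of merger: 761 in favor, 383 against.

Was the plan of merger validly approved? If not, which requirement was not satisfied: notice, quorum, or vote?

Invalid — vote requirement not satisfied.

Notice: 32 days given; 30 required. Satisfied.
Quorum: 25% of 3,083 = 770.75, rounded up to 771; 1,144 present. Satisfied.
Vote: requires two-thirds of those present (1,144); 2/3 of 1144 = 762.67, rounded up to 763, so 763 needed; 761 in favor. Not satisfied.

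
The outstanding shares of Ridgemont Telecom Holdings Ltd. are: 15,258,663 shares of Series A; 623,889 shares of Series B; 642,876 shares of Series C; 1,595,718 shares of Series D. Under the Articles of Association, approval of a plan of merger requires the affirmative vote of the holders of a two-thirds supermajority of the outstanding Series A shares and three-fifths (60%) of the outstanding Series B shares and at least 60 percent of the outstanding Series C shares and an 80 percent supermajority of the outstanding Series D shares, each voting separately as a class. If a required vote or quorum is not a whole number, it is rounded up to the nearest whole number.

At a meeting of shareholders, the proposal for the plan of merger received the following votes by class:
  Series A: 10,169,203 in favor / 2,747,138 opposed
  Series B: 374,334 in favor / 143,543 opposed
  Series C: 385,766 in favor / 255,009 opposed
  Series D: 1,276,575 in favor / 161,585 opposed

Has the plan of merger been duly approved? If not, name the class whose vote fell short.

Series A: 2/3 of 15258663 = 10172442; 10,172,442 required, 10,169,203 in favor — not approved.
Series B: 3/5 of 623889 = 374333.40, rounded up to 374334; 374,334 required, 374,334 in favor — approved.
Series C: 3/5 of 642876 = 385725.60, rounded up to 385726; 385,726 required, 385,766 in favor — approved.
Series D: 4/5 of 1595718 = 1276574.40, rounded up to 1276575; 1,276,575 required, 1,276,575 in favor — approved.

Not approved — the Series A shares did not give the required vote.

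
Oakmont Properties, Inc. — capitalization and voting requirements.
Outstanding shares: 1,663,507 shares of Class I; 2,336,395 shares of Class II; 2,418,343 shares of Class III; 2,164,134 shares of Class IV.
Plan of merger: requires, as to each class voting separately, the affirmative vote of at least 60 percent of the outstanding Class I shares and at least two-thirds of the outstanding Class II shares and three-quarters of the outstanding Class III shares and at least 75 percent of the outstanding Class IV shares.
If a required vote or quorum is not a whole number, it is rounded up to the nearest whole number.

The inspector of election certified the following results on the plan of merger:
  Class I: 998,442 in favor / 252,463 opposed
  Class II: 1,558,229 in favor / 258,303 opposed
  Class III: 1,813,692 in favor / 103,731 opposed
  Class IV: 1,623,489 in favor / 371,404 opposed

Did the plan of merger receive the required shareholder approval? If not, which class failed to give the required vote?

Class I: 3/5 of 1663507 = 998104.20, rounded up to 998105; 998,105 required, 998,442 in favor — approved.
Class II: 2/3 of 2336395 = 1557596.67, rounded up to 1557597; 1,557,597 required, 1,558,229 in favor — approved.
Class III: 3/4 of 2418343 = 1813757.25, rounded up to 1813758; 1,813,758 required, 1,813,692 in favor — not approved.
Class IV: 3/4 of 2164134 = 1623100.50, rounded up to 1623101; 1,623,101 required, 1,623,489 in favor — approved.

Not approved — the Class III shares did not give the required vote.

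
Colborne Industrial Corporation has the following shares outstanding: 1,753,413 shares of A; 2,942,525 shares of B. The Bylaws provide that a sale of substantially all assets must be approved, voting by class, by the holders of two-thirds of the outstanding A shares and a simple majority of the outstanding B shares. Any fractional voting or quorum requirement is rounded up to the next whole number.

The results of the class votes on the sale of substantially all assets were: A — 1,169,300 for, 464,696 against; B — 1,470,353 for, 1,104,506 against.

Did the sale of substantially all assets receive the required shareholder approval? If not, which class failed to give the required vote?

Not approved — the B shares did not give the required vote.

A: 2/3 of 1753413 = 1168942; 1,168,942 required, 1,169,300 in favor — approved.
B: a majority of 2942525 is 1471263; 1,471,263 required, 1,470,353 in favor — not approved.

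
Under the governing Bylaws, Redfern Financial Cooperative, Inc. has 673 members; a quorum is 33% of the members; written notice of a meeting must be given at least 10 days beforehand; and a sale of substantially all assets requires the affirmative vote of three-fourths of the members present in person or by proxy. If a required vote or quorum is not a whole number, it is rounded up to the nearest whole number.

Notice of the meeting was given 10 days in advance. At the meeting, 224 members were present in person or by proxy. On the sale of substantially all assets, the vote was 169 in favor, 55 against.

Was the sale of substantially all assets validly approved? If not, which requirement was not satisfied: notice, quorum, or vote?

Valid — all requirements satisfied.

Notice: 10 days given; 10 required. Satisfied.
Quorum: 33% of 673 = 222.09, rounded up to 223; 224 present. Satisfied.
Vote: requires three-fourths of those present (224); 3/4 of 224 = 168, so 168 needed; 169 in favor. Satisfied.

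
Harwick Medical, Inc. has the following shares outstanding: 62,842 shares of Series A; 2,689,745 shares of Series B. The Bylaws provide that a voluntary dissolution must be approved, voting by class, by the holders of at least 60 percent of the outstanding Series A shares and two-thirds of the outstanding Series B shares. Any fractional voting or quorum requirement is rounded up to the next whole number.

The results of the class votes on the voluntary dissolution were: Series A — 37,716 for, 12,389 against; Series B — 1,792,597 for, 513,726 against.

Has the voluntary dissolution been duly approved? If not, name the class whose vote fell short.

Not approved — the Series B shares did not give the required vote.

Series A: 3/5 of 62842 = 37705.20, rounded up to 37706; 37,706 required, 37,716 in favor — approved.
Series B: 2/3 of 2689745 = 1793163.33, rounded up to 1793164; 1,793,164 required, 1,792,597 in favor — not approved.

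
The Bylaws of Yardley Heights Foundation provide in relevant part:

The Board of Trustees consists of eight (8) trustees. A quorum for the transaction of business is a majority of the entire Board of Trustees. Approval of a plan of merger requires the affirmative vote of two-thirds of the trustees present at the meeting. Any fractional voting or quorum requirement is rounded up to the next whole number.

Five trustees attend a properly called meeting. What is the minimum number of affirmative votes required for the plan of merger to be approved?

4

The plan of merger requires two-thirds of the trustees present (5).
2/3 of 5 = 3.33, rounded up to 4.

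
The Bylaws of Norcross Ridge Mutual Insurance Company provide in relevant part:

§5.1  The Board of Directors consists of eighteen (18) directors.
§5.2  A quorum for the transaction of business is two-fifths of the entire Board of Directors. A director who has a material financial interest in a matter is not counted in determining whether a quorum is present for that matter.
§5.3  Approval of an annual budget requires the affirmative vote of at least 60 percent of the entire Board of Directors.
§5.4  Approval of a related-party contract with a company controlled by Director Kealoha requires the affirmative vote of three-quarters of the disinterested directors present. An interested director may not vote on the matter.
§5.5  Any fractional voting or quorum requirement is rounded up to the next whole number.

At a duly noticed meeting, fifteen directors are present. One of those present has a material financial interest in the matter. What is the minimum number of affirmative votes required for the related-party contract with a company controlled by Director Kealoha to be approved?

The related-party contract with a company controlled by Director Kealoha requires three-fourths of the disinterested directors present (15 − 1 = 14).
3/4 of 14 = 10.50, rounded up to 11.

11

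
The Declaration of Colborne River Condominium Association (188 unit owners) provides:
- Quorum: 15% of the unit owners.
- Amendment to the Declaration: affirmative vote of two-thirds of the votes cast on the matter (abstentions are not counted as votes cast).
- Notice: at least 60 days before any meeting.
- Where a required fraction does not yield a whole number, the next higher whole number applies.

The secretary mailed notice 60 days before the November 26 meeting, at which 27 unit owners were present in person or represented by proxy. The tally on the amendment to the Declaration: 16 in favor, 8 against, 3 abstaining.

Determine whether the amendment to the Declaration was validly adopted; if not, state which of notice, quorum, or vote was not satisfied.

Invalid — quorum requirement not satisfied.

Notice: 60 days given; 60 required. Satisfied.
Quorum: 15% of 188 = 28.20, rounded up to 29; 27 present. Not satisfied.
Vote: requires two-thirds of the votes cast (27 − 3 abstaining = 24); 2/3 of 24 = 16, so 16 needed; 16 in favor. Satisfied.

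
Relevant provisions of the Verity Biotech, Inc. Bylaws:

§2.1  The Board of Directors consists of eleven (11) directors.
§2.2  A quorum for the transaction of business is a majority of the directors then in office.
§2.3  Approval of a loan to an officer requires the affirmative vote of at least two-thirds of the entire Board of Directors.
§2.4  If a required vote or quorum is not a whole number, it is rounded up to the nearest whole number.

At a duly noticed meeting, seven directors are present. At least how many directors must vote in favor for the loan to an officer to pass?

8

The loan to an officer requires two-thirds of the entire Board of Directors (11).
2/3 of 11 = 7.33, rounded up to 8.
(Only 7 can vote, so the loan to an officer cannot pass at this meeting, but the required vote is still 8.)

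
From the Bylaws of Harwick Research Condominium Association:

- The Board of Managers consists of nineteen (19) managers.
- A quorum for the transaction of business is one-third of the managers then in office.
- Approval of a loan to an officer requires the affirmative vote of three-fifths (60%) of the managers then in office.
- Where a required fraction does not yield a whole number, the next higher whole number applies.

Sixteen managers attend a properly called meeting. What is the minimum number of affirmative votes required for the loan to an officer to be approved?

12

The loan to an officer requires three-fifths of the managers then in office (19).
3/5 of 19 = 11.40, rounded up to 12.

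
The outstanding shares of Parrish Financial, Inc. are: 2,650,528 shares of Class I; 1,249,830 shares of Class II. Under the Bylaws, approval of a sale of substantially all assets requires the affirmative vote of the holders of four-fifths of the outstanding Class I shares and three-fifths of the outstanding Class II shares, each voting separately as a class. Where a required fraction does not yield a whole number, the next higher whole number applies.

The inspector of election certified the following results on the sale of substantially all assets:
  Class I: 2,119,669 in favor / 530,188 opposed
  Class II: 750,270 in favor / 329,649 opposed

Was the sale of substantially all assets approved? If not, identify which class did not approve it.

Class I: 4/5 of 2650528 = 2120422.40, rounded up to 2120423; 2,120,423 required, 2,119,669 in favor — not approved.
Class II: 3/5 of 1249830 = 749898; 749,898 required, 750,270 in favor — approved.

Not approved — the Class I shares did not give the required vote.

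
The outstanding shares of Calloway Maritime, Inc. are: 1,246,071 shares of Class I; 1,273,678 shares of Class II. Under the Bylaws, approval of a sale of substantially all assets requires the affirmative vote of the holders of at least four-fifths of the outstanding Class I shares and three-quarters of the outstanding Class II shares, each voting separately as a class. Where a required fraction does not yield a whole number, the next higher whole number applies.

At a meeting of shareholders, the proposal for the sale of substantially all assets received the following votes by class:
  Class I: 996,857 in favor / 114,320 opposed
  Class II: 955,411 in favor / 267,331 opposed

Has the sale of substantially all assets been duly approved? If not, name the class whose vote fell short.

Class I: 4/5 of 1246071 = 996856.80, rounded up to 996857; 996,857 required, 996,857 in favor — approved.
Class II: 3/4 of 1273678 = 955258.50, rounded up to 955259; 955,259 required, 955,411 in favor — approved.

Approved — every class gave the required vote.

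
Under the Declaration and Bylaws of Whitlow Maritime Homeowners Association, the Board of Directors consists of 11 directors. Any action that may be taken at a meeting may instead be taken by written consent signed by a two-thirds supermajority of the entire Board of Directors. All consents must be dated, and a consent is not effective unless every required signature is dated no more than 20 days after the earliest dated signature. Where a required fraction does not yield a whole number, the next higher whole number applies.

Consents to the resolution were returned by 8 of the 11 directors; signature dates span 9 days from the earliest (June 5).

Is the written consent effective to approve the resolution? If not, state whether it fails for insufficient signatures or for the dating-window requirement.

Signatures required: a two-thirds supermajority of 11 — 2/3 of 11 = 7.33, rounded up to 8, so 8 needed; 8 signed. Sufficient.
Dating window: the latest signature is 9 days after the earliest; the limit is 20 days. Within the window.

Effective — both the signature and dating-window requirements are satisfied.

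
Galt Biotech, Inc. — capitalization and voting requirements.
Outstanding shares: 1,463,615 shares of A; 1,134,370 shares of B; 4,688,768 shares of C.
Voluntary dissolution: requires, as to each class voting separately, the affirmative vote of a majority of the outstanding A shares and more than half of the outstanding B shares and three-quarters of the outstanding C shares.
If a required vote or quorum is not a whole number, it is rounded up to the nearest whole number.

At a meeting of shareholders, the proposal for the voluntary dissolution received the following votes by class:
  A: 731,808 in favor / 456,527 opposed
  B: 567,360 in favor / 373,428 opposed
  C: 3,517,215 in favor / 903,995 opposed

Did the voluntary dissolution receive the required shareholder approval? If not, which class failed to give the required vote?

A: a majority of 1463615 is 731808; 731,808 required, 731,808 in favor — approved.
B: a majority of 1134370 is 567186; 567,186 required, 567,360 in favor — approved.
C: 3/4 of 4688768 = 3516576; 3,516,576 required, 3,517,215 in favor — approved.

Approved — every class gave the required vote.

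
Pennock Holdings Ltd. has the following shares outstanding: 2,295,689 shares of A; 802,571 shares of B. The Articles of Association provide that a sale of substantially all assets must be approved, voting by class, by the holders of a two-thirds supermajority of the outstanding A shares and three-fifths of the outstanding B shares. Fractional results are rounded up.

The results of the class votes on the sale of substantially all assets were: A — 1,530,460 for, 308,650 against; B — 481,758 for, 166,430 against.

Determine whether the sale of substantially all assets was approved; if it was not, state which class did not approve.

Approved — every class gave the required vote.

A: 2/3 of 2295689 = 1530459.33, rounded up to 1530460; 1,530,460 required, 1,530,460 in favor — approved.
B: 3/5 of 802571 = 481542.60, rounded up to 481543; 481,543 required, 481,758 in favor — approved.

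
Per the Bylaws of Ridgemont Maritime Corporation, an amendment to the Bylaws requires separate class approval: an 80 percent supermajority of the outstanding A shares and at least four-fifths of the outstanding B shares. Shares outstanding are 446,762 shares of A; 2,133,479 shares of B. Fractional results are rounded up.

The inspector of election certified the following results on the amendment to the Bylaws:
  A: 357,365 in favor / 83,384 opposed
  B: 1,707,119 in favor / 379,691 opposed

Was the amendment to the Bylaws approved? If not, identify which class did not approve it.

Not approved — the A shares did not give the required vote.

A: 4/5 of 446762 = 357409.60, rounded up to 357410; 357,410 required, 357,365 in favor — not approved.
B: 4/5 of 2133479 = 1706783.20, rounded up to 1706784; 1,706,784 required, 1,707,119 in favor — approved.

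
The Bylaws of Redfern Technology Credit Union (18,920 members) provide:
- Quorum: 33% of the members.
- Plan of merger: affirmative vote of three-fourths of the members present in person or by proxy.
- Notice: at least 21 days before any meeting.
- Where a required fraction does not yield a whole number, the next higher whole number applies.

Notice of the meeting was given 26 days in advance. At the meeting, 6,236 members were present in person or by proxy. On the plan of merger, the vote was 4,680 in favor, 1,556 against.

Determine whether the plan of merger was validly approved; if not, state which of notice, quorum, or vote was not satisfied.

Notice: 26 days given; 21 required. Satisfied.
Quorum: 33% of 18,920 = 6,243.60, rounded up to 6,244; 6,236 present. Not satisfied.
Vote: requires three-fourths of those present (6,236); 3/4 of 6236 = 4677, so 4,677 needed; 4,680 in favor. Satisfied.

Invalid — quorum requirement not satisfied.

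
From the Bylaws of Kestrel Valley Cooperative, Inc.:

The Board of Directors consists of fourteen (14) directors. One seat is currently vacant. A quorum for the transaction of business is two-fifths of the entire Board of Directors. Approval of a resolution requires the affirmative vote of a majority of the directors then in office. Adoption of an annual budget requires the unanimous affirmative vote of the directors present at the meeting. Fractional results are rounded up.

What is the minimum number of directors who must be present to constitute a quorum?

2/5 of 14 = 5.60, rounded up to 6.

6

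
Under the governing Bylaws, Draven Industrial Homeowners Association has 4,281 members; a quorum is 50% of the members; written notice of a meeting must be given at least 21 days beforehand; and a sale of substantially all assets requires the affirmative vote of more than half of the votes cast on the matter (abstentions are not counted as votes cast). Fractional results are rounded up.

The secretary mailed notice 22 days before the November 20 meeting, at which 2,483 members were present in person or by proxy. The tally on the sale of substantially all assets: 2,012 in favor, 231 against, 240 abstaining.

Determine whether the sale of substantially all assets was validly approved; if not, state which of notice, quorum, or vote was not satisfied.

Notice: 22 days given; 21 required. Satisfied.
Quorum: 50% of 4,281 = 2,140.50, rounded up to 2,141; 2,483 present. Satisfied.
Vote: requires a majority of the votes cast (2,483 − 240 abstaining = 2,243); a majority of 2243 is 1122, so 1,122 needed; 2,012 in favor. Satisfied.

Valid — all requirements satisfied.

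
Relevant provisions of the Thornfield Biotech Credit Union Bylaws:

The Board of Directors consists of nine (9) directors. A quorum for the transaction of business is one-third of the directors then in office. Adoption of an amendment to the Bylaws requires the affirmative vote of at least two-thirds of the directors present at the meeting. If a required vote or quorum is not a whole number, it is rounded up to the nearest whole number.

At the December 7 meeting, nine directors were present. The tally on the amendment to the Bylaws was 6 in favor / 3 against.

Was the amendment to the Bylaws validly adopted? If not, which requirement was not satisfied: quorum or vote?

Valid — all requirements satisfied.

Quorum: 9 present; quorum is 3. Satisfied.
Vote: the amendment to the Bylaws requires two-thirds of the directors present (9). 2/3 of 9 = 6, so 6 affirmative votes are needed; 6 voted in favor. Satisfied.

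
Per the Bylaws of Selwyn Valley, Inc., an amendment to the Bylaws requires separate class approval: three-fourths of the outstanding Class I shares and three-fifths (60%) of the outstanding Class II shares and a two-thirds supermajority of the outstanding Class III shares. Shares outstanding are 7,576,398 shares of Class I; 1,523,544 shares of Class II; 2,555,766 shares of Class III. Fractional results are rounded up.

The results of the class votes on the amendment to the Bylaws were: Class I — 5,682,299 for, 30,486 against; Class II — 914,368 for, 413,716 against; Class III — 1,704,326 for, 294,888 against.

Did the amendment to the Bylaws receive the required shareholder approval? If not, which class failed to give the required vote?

Class I: 3/4 of 7576398 = 5682298.50, rounded up to 5682299; 5,682,299 required, 5,682,299 in favor — approved.
Class II: 3/5 of 1523544 = 914126.40, rounded up to 914127; 914,127 required, 914,368 in favor — approved.
Class III: 2/3 of 2555766 = 1703844; 1,703,844 required, 1,704,326 in favor — approved.

Approved — every class gave the required vote.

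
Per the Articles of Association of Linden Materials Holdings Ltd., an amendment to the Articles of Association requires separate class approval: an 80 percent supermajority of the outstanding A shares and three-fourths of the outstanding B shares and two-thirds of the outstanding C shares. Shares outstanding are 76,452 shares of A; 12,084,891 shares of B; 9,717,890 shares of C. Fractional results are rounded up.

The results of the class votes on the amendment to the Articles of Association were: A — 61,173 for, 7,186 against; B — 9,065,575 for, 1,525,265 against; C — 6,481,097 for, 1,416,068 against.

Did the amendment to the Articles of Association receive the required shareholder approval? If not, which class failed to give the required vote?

Approved — every class gave the required vote.

A: 4/5 of 76452 = 61161.60, rounded up to 61162; 61,162 required, 61,173 in favor — approved.
B: 3/4 of 12084891 = 9063668.25, rounded up to 9063669; 9,063,669 required, 9,065,575 in favor — approved.
C: 2/3 of 9717890 = 6478593.33, rounded up to 6478594; 6,478,594 required, 6,481,097 in favor — approved.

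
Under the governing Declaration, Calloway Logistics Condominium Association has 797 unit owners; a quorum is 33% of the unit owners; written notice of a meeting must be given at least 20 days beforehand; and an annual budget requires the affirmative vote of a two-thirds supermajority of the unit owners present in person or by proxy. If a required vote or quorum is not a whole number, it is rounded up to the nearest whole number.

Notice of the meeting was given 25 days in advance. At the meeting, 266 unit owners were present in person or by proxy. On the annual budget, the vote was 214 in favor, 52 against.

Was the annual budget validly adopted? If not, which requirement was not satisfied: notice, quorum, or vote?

Notice: 25 days given; 20 required. Satisfied.
Quorum: 33% of 797 = 263.01, rounded up to 264; 266 present. Satisfied.
Vote: requires two-thirds of those present (266); 2/3 of 266 = 177.33, rounded up to 178, so 178 needed; 214 in favor. Satisfied.

Valid — all requirements satisfied.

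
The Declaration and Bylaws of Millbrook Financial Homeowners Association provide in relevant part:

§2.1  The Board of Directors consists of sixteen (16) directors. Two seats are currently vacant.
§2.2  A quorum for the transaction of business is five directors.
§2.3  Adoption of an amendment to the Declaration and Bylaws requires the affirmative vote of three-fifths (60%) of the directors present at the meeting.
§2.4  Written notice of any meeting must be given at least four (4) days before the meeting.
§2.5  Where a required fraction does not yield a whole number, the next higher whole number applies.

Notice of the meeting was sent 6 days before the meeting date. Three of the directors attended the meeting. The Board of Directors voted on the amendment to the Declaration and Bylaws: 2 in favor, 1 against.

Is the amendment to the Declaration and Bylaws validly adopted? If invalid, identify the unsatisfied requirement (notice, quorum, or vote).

Notice: 6 days given; 4 required (6 ≥ 4). Satisfied.
Quorum: 3 present; quorum is 5. Not satisfied.
Vote: the amendment to the Declaration and Bylaws requires three-fifths of the directors present (3). 3/5 of 3 = 1.80, rounded up to 2, so 2 affirmative votes are needed; 2 voted in favor. Satisfied. (Moot — without a quorum no business can be validly transacted.)

Invalid — quorum requirement not satisfied.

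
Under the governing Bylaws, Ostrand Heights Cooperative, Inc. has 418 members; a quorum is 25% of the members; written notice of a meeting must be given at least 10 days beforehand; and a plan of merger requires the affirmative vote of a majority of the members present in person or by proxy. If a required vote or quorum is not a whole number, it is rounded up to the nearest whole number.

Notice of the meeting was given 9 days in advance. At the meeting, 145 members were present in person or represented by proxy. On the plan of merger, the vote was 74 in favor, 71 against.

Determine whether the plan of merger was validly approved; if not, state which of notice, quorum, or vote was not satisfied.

Notice: 9 days given; 10 required. Not satisfied.
Quorum: 25% of 418 = 104.50, rounded up to 105; 145 present. Satisfied.
Vote: requires a majority of those present (145); a majority of 145 is 73, so 73 needed; 74 in favor. Satisfied.

Invalid — notice requirement not satisfied.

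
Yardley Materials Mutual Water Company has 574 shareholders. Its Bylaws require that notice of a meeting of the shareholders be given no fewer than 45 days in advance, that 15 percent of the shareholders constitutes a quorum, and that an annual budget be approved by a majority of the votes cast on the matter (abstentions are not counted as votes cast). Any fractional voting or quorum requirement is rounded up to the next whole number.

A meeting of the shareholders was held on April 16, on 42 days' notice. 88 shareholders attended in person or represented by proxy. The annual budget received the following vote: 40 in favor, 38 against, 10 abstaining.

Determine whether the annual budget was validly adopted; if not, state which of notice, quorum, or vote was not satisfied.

Invalid — notice requirement not satisfied.

Notice: 42 days given; 45 required. Not satisfied.
Quorum: 15% of 574 = 86.10, rounded up to 87; 88 present. Satisfied.
Vote: requires a majority of the votes cast (88 − 10 abstaining = 78); a majority of 78 is 40, so 40 needed; 40 in favor. Satisfied.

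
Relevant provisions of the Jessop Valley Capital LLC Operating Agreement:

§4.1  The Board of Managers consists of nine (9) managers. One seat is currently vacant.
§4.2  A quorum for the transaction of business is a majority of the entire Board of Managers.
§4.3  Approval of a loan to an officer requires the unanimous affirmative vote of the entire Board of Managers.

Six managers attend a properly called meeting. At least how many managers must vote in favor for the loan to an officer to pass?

The loan to an officer requires the unanimous vote of the entire Board of Managers (9).
Unanimous means all 9.
(Only 6 can vote, so the loan to an officer cannot pass at this meeting, but the required vote is still 9.)

9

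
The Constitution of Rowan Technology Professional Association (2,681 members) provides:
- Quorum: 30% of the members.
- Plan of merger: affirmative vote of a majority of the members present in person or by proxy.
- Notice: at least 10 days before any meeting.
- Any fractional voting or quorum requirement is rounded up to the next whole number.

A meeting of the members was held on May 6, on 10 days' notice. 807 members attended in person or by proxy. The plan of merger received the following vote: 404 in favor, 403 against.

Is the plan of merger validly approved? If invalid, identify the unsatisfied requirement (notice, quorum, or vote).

Notice: 10 days given; 10 required. Satisfied.
Quorum: 30% of 2,681 = 804.30, rounded up to 805; 807 present. Satisfied.
Vote: requires a majority of those present (807); a majority of 807 is 404, so 404 needed; 404 in favor. Satisfied.

Valid — all requirements satisfied.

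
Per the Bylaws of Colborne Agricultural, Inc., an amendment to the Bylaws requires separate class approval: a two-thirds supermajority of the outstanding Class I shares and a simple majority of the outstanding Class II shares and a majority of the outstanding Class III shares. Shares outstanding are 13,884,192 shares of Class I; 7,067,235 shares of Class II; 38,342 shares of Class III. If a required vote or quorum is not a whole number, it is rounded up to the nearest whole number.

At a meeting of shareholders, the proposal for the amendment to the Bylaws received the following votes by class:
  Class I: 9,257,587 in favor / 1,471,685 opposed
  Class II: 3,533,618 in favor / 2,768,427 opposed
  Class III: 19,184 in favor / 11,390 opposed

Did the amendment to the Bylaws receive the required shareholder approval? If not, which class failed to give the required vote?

Class I: 2/3 of 13884192 = 9256128; 9,256,128 required, 9,257,587 in favor — approved.
Class II: a majority of 7067235 is 3533618; 3,533,618 required, 3,533,618 in favor — approved.
Class III: a majority of 38342 is 19172; 19,172 required, 19,184 in favor — approved.

Approved — every class gave the required vote.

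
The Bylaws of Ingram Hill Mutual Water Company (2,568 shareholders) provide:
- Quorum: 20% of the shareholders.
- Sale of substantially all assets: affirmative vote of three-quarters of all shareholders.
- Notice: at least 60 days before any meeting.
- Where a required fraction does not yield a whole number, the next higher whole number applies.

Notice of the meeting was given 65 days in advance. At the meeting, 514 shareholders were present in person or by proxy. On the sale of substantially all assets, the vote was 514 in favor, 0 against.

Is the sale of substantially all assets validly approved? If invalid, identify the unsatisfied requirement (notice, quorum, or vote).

Invalid — vote requirement not satisfied.

Notice: 65 days given; 60 required. Satisfied.
Quorum: 20% of 2,568 = 513.60, rounded up to 514; 514 present. Satisfied.
Vote: requires three-fourths of all shareholders (2,568); 3/4 of 2568 = 1926, so 1,926 needed; 514 in favor. Not satisfied.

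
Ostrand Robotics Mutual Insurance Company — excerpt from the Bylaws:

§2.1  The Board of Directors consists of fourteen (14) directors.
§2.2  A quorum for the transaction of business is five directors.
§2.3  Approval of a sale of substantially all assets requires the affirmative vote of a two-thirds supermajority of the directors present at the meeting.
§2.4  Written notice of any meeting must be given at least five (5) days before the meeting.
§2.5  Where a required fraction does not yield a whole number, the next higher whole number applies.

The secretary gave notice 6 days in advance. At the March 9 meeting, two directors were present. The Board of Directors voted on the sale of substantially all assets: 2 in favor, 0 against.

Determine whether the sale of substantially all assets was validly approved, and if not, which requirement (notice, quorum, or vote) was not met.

Notice: 6 days given; 5 required (6 ≥ 5). Satisfied.
Quorum: 2 present; quorum is 5. Not satisfied.
Vote: the sale of substantially all assets requires two-thirds of the directors present (2). 2/3 of 2 = 1.33, rounded up to 2, so 2 affirmative votes are needed; 2 voted in favor. Satisfied. (Moot — without a quorum no business can be validly transacted.)

Invalid — quorum requirement not satisfied.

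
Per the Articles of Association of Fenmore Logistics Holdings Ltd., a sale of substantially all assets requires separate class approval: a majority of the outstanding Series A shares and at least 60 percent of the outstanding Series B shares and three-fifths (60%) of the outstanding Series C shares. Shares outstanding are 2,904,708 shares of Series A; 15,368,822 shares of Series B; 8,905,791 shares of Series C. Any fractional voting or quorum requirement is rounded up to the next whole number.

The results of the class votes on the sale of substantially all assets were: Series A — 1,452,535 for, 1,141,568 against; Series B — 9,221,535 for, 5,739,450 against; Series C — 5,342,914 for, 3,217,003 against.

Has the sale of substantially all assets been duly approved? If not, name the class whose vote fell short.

Series A: a majority of 2904708 is 1452355; 1,452,355 required, 1,452,535 in favor — approved.
Series B: 3/5 of 15368822 = 9221293.20, rounded up to 9221294; 9,221,294 required, 9,221,535 in favor — approved.
Series C: 3/5 of 8905791 = 5343474.60, rounded up to 5343475; 5,343,475 required, 5,342,914 in favor — not approved.

Not approved — the Series C shares did not give the required vote.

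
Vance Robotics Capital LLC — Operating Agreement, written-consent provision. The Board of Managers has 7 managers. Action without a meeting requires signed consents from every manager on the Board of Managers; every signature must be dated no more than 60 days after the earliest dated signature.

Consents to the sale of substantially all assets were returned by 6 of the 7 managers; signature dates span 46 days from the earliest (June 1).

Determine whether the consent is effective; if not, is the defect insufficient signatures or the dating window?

Signatures required: every one of 7 — unanimous means all 7, so 7 needed; 6 signed. Insufficient.
Dating window: the latest signature is 46 days after the earliest; the limit is 60 days. Within the window.

Not effective — insufficient signatures.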